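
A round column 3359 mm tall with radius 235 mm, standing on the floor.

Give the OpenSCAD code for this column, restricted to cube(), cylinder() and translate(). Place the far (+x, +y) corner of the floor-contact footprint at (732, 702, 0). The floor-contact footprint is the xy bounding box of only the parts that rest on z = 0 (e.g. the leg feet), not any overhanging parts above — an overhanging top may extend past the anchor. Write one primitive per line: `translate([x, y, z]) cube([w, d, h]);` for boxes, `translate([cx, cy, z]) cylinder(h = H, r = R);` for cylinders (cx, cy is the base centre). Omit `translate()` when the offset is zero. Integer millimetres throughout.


translate([497, 467, 0]) cylinder(h = 3359, r = 235);


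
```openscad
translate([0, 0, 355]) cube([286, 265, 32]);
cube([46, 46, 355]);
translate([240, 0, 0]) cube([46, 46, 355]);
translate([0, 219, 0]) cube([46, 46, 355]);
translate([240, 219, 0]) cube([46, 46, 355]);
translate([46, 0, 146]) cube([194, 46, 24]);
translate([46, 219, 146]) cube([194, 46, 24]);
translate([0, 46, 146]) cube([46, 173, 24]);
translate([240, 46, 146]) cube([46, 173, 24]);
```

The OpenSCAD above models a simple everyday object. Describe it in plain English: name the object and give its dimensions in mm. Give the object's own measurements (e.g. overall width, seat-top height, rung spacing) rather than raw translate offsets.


A four-legged stool. The seat is a 286×265×32 mm slab whose top surface is at z = 387 mm; four square legs, each 46×46 mm in cross-section, run from the floor (z = 0) to the underside of the seat, each flush with a corner of the seat. Four stretchers, 46 mm wide and 24 mm tall, connect adjacent legs with their undersides at z = 146 mm, each running between the inner faces of the legs it joins and aligned with the legs' outer faces on the other axis.


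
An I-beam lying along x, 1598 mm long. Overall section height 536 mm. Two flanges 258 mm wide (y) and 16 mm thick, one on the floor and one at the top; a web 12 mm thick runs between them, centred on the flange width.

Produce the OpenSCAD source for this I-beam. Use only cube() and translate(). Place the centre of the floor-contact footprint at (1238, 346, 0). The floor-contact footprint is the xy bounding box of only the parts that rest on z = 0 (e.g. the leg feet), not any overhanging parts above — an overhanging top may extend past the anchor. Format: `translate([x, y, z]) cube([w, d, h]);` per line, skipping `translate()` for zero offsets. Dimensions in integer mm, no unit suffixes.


translate([439, 217, 0]) cube([1598, 258, 16]);
translate([439, 340, 16]) cube([1598, 12, 504]);
translate([439, 217, 520]) cube([1598, 258, 16]);


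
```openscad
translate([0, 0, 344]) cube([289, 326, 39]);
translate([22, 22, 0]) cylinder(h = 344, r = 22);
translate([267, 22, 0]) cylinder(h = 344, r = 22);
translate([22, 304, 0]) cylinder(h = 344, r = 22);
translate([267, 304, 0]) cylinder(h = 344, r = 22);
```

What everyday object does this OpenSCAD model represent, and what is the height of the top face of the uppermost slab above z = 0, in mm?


A stool. The seat height is 383 mm.

A 289×326×39 slab at z = 344 on four corner cylinders — a stool. The seat top is 344 + 39 = 383 mm.


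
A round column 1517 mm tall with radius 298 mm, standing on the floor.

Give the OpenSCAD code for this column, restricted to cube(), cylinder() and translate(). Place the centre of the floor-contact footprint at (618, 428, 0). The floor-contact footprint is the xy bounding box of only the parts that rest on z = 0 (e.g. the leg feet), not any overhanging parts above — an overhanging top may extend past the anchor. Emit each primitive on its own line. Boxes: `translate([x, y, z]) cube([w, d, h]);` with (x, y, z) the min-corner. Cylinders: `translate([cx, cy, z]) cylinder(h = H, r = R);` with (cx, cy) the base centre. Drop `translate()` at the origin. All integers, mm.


translate([618, 428, 0]) cylinder(h = 1517, r = 298);


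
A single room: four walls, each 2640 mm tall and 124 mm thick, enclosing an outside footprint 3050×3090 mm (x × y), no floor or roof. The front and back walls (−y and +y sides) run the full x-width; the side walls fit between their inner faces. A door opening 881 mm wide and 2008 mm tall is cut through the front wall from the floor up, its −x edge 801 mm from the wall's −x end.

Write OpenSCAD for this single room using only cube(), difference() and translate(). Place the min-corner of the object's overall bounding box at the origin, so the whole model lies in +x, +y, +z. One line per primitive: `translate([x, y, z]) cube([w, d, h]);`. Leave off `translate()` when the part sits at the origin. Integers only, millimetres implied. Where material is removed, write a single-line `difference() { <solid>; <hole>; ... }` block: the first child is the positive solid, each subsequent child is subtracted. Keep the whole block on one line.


difference() { cube([3050, 124, 2640]); translate([801, 0, 0]) cube([881, 124, 2008]); }
translate([0, 2966, 0]) cube([3050, 124, 2640]);
translate([0, 124, 0]) cube([124, 2842, 2640]);
translate([2926, 124, 0]) cube([124, 2842, 2640]);


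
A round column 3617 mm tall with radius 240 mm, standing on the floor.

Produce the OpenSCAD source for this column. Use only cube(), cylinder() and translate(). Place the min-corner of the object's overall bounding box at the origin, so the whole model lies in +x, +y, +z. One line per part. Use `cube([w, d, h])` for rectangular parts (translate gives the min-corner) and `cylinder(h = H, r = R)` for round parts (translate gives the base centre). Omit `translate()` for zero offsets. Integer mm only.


translate([240, 240, 0]) cylinder(h = 3617, r = 240);


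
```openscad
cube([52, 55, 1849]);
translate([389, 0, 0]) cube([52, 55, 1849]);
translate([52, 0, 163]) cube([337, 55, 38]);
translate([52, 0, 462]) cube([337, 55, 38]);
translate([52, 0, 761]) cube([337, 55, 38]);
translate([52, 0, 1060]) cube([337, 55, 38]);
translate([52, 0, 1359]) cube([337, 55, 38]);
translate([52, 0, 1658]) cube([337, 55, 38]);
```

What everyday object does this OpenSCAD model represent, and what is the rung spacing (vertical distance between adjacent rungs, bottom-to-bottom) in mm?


A ladder. The rung spacing is 299 mm.

Two tall 52×55 posts with 6 short bars between them — a ladder. Adjacent rungs sit at z = 163 and z = 462, so the spacing is 462 − 163 = 299 mm.


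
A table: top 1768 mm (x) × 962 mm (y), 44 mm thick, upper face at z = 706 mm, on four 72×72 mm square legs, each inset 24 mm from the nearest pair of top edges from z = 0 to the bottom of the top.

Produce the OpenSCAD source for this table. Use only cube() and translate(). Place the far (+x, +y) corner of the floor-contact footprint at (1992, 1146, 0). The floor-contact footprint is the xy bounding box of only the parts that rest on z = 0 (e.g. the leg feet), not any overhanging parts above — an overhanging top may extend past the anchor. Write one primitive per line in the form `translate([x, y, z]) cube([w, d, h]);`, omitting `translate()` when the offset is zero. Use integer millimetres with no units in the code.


translate([248, 208, 662]) cube([1768, 962, 44]);
translate([272, 232, 0]) cube([72, 72, 662]);
translate([1920, 232, 0]) cube([72, 72, 662]);
translate([272, 1074, 0]) cube([72, 72, 662]);
translate([1920, 1074, 0]) cube([72, 72, 662]);


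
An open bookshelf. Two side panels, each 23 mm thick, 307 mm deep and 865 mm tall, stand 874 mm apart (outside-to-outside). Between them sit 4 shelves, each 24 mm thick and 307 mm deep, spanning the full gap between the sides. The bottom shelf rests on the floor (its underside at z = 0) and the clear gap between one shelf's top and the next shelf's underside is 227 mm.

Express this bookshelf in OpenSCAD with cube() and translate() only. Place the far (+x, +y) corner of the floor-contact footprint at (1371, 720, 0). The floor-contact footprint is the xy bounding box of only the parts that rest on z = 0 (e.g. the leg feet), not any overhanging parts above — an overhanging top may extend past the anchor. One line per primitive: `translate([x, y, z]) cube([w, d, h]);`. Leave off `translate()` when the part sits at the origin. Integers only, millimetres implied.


translate([497, 413, 0]) cube([23, 307, 865]);
translate([1348, 413, 0]) cube([23, 307, 865]);
translate([520, 413, 0]) cube([828, 307, 24]);
translate([520, 413, 251]) cube([828, 307, 24]);
translate([520, 413, 502]) cube([828, 307, 24]);
translate([520, 413, 753]) cube([828, 307, 24]);


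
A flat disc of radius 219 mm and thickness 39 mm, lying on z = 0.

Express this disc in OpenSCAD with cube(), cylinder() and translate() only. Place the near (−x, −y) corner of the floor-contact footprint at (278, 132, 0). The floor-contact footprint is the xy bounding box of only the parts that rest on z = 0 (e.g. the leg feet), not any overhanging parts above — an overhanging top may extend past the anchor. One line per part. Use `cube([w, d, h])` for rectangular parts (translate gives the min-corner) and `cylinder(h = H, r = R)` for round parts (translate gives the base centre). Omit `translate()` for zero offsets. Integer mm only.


translate([497, 351, 0]) cylinder(h = 39, r = 219);


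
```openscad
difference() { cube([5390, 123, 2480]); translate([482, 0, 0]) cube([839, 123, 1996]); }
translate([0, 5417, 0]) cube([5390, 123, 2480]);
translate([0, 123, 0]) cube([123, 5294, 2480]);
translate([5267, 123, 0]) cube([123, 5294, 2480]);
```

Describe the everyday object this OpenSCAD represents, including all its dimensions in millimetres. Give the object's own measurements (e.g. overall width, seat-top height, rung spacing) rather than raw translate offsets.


A single room: four walls, each 2480 mm tall and 123 mm thick, enclosing an outside footprint 5390×5540 mm (x × y), no floor or roof. The front and back walls (−y and +y sides) run the full x-width; the side walls fit between their inner faces. A door opening 839 mm wide and 1996 mm tall is cut through the front wall from the floor up, its −x edge 482 mm from the wall's −x end.


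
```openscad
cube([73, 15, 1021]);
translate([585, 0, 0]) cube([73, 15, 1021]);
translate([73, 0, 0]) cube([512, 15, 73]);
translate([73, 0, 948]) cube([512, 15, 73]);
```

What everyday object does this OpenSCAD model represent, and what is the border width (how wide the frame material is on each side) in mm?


A picture frame. The border width is 73 mm.

Four thin pieces enclosing a rectangular opening — a picture frame. The two full-height stiles are 1021 mm tall; the top rail sits at z = 948 and is 73 mm tall, so the border above the opening is 1021 − 948 = 73 mm, matching the stile x-width.


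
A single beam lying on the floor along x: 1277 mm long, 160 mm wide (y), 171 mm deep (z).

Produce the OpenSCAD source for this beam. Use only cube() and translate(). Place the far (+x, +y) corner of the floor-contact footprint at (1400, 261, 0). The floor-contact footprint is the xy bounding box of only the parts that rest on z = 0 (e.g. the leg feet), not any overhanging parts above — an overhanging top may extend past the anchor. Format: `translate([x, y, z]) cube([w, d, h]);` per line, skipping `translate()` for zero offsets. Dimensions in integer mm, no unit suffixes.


translate([123, 101, 0]) cube([1277, 160, 171]);


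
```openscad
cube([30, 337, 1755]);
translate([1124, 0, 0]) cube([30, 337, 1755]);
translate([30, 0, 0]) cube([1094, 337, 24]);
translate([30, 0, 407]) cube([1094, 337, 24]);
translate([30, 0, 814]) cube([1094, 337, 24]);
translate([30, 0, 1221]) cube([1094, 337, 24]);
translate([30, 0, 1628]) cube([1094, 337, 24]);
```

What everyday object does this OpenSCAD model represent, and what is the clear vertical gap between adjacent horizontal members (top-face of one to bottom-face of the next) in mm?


A bookshelf. The clear shelf gap is 383 mm.

Two tall side panels with 5 horizontal boards between them — a bookshelf. The first two shelf undersides are at z = 0 and z = 407; with shelf thickness 24, the clear gap is 407 − 0 − 24 = 383 mm.


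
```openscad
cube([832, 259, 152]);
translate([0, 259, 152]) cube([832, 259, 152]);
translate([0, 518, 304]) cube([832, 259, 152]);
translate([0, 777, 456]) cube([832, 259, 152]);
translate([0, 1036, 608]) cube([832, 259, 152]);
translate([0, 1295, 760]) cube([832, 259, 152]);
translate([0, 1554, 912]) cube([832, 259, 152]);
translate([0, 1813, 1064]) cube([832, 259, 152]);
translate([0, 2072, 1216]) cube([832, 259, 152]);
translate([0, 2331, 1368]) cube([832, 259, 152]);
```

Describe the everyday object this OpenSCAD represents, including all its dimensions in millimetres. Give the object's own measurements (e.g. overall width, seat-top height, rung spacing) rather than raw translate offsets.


A straight staircase of 10 solid steps. Each step is 832 mm wide (x), 259 mm deep (y, the going) and 152 mm tall (the rise). The first step rests on the floor; each subsequent step sits one going further in +y and one rise higher in +z, directly behind and above the previous step with no overlap.


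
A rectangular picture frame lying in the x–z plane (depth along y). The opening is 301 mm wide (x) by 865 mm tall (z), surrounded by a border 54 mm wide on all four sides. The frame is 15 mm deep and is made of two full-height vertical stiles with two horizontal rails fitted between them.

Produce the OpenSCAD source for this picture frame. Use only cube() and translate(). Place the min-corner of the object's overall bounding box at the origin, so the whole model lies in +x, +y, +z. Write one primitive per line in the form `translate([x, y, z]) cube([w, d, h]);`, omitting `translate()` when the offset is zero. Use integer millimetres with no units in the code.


cube([54, 15, 973]);
translate([355, 0, 0]) cube([54, 15, 973]);
translate([54, 0, 0]) cube([301, 15, 54]);
translate([54, 0, 919]) cube([301, 15, 54]);


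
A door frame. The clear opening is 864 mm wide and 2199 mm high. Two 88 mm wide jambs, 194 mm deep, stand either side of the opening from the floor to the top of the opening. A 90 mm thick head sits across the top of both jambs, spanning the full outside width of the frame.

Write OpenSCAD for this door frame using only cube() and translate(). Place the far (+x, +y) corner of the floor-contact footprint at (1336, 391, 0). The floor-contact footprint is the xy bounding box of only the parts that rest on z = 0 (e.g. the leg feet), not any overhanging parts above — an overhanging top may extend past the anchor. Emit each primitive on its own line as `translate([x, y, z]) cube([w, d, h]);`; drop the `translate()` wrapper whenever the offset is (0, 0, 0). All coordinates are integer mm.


translate([296, 197, 0]) cube([88, 194, 2199]);
translate([1248, 197, 0]) cube([88, 194, 2199]);
translate([296, 197, 2199]) cube([1040, 194, 90]);


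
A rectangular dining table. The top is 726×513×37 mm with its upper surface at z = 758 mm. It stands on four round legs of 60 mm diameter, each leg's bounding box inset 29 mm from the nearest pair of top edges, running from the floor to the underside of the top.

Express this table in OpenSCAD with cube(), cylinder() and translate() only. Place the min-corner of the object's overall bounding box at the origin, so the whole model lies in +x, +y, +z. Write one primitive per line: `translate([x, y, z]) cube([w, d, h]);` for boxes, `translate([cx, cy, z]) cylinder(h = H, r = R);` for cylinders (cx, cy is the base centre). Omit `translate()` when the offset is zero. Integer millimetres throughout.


// leg_h = 758 - 37 = 721
translate([0, 0, 721]) cube([726, 513, 37]);
translate([59, 59, 0]) cylinder(h = 721, r = 30);
translate([667, 59, 0]) cylinder(h = 721, r = 30);
translate([59, 454, 0]) cylinder(h = 721, r = 30);
translate([667, 454, 0]) cylinder(h = 721, r = 30);


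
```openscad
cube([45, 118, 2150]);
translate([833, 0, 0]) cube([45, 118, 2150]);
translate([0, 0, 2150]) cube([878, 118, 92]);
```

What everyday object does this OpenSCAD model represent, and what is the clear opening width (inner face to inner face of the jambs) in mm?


A door frame. The clear opening width is 788 mm.

Two 2150 mm tall posts with a header on top — a door frame. The left jamb is 45 mm wide at x = 0; the right jamb starts at x = 833. The clear opening is 833 − 45 = 788 mm.


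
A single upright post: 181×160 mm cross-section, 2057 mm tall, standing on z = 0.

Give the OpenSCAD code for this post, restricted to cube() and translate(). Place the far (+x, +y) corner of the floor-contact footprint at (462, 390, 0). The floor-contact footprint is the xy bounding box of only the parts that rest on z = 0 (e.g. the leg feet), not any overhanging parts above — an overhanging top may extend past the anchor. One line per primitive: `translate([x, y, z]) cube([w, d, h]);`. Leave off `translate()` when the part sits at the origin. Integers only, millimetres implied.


translate([281, 230, 0]) cube([181, 160, 2057]);


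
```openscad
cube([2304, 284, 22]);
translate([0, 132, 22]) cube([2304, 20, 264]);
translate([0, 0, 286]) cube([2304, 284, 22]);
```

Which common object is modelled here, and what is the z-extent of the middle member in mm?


An I-beam. The web height is 264 mm.

Two wide flanges with a thin centred web — an I-beam. Overall 308 mm minus two 22 mm flanges gives a web of 308 − 2·22 = 264 mm.


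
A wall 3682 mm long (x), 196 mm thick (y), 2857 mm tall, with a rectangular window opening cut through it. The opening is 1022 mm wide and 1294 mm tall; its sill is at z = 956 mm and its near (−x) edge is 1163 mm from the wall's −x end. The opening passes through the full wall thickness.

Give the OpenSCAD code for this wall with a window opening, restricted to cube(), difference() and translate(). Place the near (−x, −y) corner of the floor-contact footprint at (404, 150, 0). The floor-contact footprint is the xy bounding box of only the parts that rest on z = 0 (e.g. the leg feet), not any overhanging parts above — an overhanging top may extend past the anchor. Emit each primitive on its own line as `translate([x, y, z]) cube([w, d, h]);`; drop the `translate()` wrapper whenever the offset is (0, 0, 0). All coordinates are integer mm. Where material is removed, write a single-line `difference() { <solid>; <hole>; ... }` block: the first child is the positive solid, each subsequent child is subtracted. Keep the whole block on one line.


difference() { translate([404, 150, 0]) cube([3682, 196, 2857]); translate([1567, 150, 956]) cube([1022, 196, 1294]); }


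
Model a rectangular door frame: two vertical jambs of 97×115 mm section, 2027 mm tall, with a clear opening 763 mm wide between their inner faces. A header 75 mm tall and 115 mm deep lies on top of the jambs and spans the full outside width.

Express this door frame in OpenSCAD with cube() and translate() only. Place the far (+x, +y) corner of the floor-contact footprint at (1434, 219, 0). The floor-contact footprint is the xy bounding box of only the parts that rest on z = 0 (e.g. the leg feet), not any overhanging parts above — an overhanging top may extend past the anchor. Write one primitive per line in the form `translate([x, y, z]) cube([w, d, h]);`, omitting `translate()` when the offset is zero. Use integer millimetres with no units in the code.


translate([477, 104, 0]) cube([97, 115, 2027]);
translate([1337, 104, 0]) cube([97, 115, 2027]);
translate([477, 104, 2027]) cube([957, 115, 75]);


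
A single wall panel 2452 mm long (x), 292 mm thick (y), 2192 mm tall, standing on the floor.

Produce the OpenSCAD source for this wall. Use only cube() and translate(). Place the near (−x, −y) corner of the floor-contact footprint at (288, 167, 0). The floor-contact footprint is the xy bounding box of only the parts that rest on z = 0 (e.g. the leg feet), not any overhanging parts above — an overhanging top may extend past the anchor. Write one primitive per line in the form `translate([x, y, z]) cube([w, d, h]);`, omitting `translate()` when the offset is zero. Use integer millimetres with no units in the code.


translate([288, 167, 0]) cube([2452, 292, 2192]);


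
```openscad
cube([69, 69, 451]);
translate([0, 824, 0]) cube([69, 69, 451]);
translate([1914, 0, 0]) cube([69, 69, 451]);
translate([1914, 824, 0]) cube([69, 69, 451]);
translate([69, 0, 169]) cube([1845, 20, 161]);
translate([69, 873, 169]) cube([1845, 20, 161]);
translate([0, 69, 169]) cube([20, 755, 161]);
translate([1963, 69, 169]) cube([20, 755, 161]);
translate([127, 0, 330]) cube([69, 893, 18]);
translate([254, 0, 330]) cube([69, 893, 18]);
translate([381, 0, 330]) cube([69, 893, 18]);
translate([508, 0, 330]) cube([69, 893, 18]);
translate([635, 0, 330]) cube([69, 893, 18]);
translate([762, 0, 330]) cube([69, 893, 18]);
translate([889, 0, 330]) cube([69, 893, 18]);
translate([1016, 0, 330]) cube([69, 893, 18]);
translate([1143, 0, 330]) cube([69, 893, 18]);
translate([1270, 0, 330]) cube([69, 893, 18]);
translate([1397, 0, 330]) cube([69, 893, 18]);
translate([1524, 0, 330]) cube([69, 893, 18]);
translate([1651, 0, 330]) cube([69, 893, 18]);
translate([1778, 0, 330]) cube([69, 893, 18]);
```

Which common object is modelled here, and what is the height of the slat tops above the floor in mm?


A bed frame. The slat-top height is 348 mm.

Four posts, four rails, and a row of slats — a bed frame. Slats sit on the rails at z = 169 + 161 = 330; with slat thickness 18, the top is 348 mm.


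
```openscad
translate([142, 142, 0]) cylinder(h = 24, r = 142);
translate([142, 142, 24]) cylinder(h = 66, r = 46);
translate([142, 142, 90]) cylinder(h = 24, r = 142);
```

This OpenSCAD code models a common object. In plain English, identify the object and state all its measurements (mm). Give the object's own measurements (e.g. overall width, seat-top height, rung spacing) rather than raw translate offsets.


A spool: two coaxial disc flanges of radius 142 mm and thickness 24 mm, joined by a core cylinder of radius 46 mm and height 66 mm. The lower flange rests on z = 0 and the three cylinders share a vertical axis.


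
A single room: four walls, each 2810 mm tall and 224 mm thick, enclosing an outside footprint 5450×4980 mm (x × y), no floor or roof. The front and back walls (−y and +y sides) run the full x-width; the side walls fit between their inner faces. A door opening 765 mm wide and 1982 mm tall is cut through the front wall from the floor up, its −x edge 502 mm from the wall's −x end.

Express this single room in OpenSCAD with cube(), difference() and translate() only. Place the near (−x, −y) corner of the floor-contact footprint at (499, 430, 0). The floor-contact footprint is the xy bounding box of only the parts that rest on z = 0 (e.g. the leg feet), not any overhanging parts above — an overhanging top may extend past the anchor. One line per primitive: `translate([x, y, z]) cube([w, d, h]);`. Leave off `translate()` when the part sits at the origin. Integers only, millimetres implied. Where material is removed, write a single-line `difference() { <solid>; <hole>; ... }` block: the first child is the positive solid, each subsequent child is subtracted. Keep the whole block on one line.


difference() { translate([499, 430, 0]) cube([5450, 224, 2810]); translate([1001, 430, 0]) cube([765, 224, 1982]); }
translate([499, 5186, 0]) cube([5450, 224, 2810]);
translate([499, 654, 0]) cube([224, 4532, 2810]);
translate([5725, 654, 0]) cube([224, 4532, 2810]);


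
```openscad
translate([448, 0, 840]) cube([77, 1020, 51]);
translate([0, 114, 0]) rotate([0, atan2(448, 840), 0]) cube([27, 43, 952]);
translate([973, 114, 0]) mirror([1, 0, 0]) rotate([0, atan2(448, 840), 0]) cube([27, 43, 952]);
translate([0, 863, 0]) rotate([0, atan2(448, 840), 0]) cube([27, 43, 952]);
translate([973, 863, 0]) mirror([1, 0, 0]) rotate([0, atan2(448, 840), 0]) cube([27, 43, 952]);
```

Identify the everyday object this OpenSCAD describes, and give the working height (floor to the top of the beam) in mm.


A sawhorse. The overall height is 891 mm.

A beam across two mirrored pairs of raked legs — a sawhorse. The beam's underside is at z = 840 (matching the legs' vertical rise in atan2(448, 840)) and the beam is 51 mm tall, so its top is at 840 + 51 = 891 mm. The raked legs top out at the beam's underside, so that is the highest point.


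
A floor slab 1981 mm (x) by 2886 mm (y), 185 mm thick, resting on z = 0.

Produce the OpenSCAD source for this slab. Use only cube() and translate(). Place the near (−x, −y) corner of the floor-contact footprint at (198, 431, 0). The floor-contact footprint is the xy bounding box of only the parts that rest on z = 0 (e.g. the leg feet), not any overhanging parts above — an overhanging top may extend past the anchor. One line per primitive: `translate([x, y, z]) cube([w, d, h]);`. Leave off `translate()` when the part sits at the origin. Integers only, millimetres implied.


translate([198, 431, 0]) cube([1981, 2886, 185]);


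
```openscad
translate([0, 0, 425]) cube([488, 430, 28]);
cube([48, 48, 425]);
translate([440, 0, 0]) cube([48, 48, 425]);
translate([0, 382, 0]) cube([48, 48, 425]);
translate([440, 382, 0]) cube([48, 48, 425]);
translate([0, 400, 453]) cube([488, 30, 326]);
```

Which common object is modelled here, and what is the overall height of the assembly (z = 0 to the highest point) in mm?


A chair. The overall height is 779 mm.

A slab on four corner posts with a tall panel at the back — a chair. The seat slab sits at z = 425 with thickness 28, and the 326 mm backrest starts at the seat top, so the overall height is 425 + 28 + 326 = 779 mm.


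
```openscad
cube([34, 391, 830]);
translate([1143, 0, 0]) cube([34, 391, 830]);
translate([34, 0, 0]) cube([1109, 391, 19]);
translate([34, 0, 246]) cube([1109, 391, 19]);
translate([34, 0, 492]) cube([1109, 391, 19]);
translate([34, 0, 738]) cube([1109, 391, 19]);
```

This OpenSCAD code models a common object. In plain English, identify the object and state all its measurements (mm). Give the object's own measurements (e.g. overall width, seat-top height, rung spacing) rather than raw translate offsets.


An open bookshelf. Two side panels, each 34 mm thick, 391 mm deep and 830 mm tall, stand 1177 mm apart (outside-to-outside). Between them sit 4 shelves, each 19 mm thick and 391 mm deep, spanning the full gap between the sides. The bottom shelf rests on the floor (its underside at z = 0) and the clear gap between one shelf's top and the next shelf's underside is 227 mm.


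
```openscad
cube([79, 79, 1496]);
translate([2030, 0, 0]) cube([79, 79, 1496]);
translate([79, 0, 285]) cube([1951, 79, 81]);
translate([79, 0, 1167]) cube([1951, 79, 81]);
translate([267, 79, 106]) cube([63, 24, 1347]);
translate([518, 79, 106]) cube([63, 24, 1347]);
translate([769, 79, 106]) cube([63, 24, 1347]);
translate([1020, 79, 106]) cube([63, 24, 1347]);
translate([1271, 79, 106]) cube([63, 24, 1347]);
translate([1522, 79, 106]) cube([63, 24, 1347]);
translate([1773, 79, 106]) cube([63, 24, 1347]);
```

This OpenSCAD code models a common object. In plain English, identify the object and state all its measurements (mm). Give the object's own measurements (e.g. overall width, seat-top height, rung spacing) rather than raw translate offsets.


A fence section. Two 79×79 mm posts, 1496 mm tall, stand on the floor with a clear span of 1951 mm between their inner faces. Two horizontal rails of 79×81 mm section span the gap between the posts with their undersides at z = 285 mm and z = 1167 mm, flush with the posts' −y face. 7 pickets, each 63 mm wide, 24 mm thick and 1347 mm tall, are fixed to the +y face of the rails with their bottoms at z = 106 mm, spaced across the span with a 188 mm gap after the −x post and between neighbouring pickets, with 194 mm left before the +x post.


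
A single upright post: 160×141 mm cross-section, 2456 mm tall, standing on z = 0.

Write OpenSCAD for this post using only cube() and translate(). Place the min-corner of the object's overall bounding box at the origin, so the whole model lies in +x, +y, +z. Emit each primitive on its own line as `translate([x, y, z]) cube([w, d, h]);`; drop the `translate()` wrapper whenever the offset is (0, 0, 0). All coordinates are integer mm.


cube([160, 141, 2456]);


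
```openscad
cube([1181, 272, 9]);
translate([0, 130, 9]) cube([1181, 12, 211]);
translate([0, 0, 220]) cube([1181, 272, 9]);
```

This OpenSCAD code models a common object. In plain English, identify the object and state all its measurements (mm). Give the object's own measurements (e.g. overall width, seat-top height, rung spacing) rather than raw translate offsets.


An I-beam lying along x, 1181 mm long. Overall section height 229 mm. Two flanges 272 mm wide (y) and 9 mm thick, one on the floor and one at the top; a web 12 mm thick runs between them, centred on the flange width.


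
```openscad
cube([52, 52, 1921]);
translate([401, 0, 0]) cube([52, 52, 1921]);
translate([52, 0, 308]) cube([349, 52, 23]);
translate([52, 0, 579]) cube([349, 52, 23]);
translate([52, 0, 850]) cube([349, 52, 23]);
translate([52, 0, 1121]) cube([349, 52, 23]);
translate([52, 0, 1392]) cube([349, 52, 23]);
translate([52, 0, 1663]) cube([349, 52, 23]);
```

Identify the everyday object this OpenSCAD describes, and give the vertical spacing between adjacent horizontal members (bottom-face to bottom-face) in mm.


A ladder. The rung spacing is 271 mm.

Two tall 52×52 posts with 6 short bars between them — a ladder. Adjacent rungs sit at z = 308 and z = 579, so the spacing is 579 − 308 = 271 mm.


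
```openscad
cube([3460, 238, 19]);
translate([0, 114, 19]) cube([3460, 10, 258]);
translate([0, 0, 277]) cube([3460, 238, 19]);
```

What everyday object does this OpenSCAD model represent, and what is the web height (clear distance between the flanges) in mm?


An I-beam. The web height is 258 mm.

Two wide flanges with a thin centred web — an I-beam. Overall 296 mm minus two 19 mm flanges gives a web of 296 − 2·19 = 258 mm.


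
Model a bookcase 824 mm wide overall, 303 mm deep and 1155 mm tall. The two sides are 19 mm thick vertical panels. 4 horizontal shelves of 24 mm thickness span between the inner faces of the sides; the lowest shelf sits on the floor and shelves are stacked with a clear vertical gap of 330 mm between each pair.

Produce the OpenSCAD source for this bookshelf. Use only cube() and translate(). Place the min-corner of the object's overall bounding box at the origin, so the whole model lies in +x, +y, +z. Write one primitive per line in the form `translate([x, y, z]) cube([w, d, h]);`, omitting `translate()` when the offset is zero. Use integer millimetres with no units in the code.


cube([19, 303, 1155]);
translate([805, 0, 0]) cube([19, 303, 1155]);
translate([19, 0, 0]) cube([786, 303, 24]);
translate([19, 0, 354]) cube([786, 303, 24]);
translate([19, 0, 708]) cube([786, 303, 24]);
translate([19, 0, 1062]) cube([786, 303, 24]);


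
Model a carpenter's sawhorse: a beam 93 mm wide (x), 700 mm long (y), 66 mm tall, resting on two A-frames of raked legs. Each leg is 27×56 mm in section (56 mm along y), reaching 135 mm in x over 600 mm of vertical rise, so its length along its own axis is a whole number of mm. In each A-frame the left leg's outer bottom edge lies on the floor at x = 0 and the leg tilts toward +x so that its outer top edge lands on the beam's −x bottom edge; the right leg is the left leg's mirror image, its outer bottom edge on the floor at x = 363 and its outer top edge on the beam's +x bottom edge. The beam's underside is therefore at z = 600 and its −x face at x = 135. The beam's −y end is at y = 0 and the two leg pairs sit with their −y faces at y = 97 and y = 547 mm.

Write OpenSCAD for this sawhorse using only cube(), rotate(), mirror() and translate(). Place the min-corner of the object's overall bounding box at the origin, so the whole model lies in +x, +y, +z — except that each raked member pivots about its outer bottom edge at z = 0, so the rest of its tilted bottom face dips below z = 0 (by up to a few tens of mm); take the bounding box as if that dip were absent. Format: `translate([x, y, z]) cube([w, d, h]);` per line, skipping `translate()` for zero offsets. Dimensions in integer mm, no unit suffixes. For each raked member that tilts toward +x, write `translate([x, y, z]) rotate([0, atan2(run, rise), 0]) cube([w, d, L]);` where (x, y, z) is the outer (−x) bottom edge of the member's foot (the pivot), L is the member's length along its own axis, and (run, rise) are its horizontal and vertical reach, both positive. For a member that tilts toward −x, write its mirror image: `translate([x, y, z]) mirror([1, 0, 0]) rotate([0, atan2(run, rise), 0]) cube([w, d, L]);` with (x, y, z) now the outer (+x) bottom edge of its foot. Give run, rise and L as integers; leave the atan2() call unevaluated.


translate([135, 0, 600]) cube([93, 700, 66]);
translate([0, 97, 0]) rotate([0, atan2(135, 600), 0]) cube([27, 56, 615]);
translate([363, 97, 0]) mirror([1, 0, 0]) rotate([0, atan2(135, 600), 0]) cube([27, 56, 615]);
translate([0, 547, 0]) rotate([0, atan2(135, 600), 0]) cube([27, 56, 615]);
translate([363, 547, 0]) mirror([1, 0, 0]) rotate([0, atan2(135, 600), 0]) cube([27, 56, 615]);


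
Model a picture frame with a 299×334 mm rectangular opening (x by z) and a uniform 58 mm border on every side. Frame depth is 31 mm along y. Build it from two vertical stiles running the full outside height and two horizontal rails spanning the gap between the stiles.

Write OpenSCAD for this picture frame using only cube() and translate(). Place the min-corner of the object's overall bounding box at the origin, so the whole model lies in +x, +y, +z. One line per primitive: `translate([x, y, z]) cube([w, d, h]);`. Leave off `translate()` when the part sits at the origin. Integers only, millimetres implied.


cube([58, 31, 450]);
translate([357, 0, 0]) cube([58, 31, 450]);
translate([58, 0, 0]) cube([299, 31, 58]);
translate([58, 0, 392]) cube([299, 31, 58]);


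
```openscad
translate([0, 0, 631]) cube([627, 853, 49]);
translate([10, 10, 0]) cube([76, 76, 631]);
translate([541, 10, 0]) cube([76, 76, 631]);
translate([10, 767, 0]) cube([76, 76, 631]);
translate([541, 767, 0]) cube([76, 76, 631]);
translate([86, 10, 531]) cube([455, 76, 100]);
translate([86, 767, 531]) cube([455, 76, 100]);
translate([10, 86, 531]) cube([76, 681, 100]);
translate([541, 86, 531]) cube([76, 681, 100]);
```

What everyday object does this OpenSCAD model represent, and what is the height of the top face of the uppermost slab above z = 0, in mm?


A table. The table height is 680 mm.

A 627×853×49 slab sits at z = 631 on four 76 mm square posts — a table. The top surface is at 631 + 49 = 680 mm.


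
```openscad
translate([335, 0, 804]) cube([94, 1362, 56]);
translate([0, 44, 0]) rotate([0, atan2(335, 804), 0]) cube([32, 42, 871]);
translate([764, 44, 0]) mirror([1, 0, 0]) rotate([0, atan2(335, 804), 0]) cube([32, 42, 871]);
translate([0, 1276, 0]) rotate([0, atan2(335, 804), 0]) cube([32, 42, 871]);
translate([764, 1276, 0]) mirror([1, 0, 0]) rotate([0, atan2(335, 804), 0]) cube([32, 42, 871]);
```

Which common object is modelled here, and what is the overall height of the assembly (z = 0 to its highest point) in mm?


A sawhorse. The overall height is 860 mm.

A beam across two mirrored pairs of raked legs — a sawhorse. The beam's underside is at z = 804 (matching the legs' vertical rise in atan2(335, 804)) and the beam is 56 mm tall, so its top is at 804 + 56 = 860 mm. The raked legs top out at the beam's underside, so that is the highest point.


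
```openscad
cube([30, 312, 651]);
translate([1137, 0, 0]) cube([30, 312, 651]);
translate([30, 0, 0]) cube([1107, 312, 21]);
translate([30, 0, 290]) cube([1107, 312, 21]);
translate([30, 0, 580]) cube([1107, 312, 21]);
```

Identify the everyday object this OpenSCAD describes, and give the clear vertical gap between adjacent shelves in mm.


A bookshelf. The clear shelf gap is 269 mm.

Two tall side panels with 3 horizontal boards between them — a bookshelf. The first two shelf undersides are at z = 0 and z = 290; with shelf thickness 21, the clear gap is 290 − 0 − 21 = 269 mm.


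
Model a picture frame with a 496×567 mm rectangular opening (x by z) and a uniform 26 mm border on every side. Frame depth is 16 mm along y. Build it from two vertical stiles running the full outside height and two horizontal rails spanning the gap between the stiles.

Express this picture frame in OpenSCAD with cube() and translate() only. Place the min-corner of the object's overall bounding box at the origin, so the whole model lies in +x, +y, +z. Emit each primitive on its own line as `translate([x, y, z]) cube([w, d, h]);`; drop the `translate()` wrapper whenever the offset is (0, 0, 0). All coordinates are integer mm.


cube([26, 16, 619]);
translate([522, 0, 0]) cube([26, 16, 619]);
translate([26, 0, 0]) cube([496, 16, 26]);
translate([26, 0, 593]) cube([496, 16, 26]);


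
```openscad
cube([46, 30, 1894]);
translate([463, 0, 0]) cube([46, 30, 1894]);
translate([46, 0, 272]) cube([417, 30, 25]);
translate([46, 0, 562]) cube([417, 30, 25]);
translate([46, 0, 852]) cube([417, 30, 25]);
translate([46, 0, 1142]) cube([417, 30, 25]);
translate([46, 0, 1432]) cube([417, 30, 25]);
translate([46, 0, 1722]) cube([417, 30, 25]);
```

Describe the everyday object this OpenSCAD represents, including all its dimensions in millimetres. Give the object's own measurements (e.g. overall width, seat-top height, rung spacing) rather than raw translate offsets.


A straight ladder. Two 46×30 mm vertical rails, 1894 mm tall, stand 509 mm apart (outside-to-outside) with their front faces coplanar on the −y side. 6 rungs, each 30 mm deep and 25 mm tall, span between the inner faces of the rails, front faces flush with the rails. The lowest rung's underside is at z = 272 mm and rungs are spaced 290 mm apart (underside to underside).


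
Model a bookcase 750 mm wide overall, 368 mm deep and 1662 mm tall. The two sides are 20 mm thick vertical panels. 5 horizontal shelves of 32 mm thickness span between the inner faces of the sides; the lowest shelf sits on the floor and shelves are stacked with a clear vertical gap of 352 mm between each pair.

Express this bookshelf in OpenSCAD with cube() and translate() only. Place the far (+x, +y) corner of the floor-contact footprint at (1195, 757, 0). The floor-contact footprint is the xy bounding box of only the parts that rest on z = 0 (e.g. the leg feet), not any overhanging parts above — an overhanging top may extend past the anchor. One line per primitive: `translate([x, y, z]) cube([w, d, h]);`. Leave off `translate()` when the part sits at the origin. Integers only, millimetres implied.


translate([445, 389, 0]) cube([20, 368, 1662]);
translate([1175, 389, 0]) cube([20, 368, 1662]);
translate([465, 389, 0]) cube([710, 368, 32]);
translate([465, 389, 384]) cube([710, 368, 32]);
translate([465, 389, 768]) cube([710, 368, 32]);
translate([465, 389, 1152]) cube([710, 368, 32]);
translate([465, 389, 1536]) cube([710, 368, 32]);


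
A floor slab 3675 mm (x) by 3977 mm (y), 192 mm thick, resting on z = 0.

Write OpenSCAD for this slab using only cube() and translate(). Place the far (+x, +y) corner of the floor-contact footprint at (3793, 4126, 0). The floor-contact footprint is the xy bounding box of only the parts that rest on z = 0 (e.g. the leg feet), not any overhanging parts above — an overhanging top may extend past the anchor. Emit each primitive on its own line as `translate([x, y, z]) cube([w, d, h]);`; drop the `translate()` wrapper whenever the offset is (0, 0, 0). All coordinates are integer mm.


translate([118, 149, 0]) cube([3675, 3977, 192]);


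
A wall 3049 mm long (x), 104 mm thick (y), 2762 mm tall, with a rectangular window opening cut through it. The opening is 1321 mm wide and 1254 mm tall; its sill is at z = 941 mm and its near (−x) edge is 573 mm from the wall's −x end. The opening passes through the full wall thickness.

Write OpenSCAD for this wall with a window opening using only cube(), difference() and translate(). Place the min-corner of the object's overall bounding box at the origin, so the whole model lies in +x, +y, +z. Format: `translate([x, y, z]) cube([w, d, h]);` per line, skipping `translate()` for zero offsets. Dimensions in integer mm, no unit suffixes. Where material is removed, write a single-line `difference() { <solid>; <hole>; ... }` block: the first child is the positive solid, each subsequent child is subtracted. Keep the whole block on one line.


difference() { cube([3049, 104, 2762]); translate([573, 0, 941]) cube([1321, 104, 1254]); }
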